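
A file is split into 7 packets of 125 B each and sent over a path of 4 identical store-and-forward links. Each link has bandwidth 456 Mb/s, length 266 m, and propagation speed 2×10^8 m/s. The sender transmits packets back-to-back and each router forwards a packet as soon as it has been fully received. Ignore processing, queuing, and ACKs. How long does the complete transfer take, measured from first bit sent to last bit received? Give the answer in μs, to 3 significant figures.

Per-hop transmission t_tx = L/R = 1000/456000000 = 2.19298 μs.
Per-hop propagation t_prop = 266/200000000 = 1.33 μs.
Pipeline fill: first packet needs 4·t_tx to clear all hops; remaining 6 packets each add one t_tx.
Total = (4+7-1)·t_tx + 4·t_prop = 10·2.19298 + 4·1.33 = 27.2 μs.

27.2 μs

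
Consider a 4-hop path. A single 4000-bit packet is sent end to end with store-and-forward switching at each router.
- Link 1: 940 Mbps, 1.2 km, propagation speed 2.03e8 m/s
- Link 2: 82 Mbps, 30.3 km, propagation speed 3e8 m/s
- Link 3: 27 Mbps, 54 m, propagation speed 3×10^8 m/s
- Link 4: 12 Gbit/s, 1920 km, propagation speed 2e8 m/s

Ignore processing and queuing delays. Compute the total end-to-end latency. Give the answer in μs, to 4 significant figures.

9909 μs

Transmission delays (L/R per hop): 4.25532, 48.7805, 148.148, 0.333333 μs; sum = 201.517 μs.
Propagation delays (d/s per hop): 5.91133, 101, 0.18, 9600 μs; sum = 9707.09 μs.
End-to-end = 9909 μs.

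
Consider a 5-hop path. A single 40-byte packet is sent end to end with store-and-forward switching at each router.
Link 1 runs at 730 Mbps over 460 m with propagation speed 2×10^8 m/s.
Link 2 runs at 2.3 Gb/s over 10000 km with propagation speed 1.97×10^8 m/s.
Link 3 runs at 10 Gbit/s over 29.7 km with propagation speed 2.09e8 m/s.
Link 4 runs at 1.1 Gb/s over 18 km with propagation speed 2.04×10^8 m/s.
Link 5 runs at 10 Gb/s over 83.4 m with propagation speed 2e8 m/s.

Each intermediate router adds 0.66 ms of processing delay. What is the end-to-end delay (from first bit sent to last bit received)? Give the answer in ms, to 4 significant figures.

53.64 ms

L = 40 × 8 = 320 bits.
Transmission delays (L/R per hop): 0.000438356, 0.00013913, 3.2e-05, 0.000290909, 3.2e-05 ms; sum = 0.000932396 ms.
Propagation delays (d/s per hop): 0.0023, 50.7614, 0.142105, 0.0882353, 0.000417 ms; sum = 50.9945 ms.
Processing at 4 router(s): 4 × 0.66 ms = 2.64 ms.
End-to-end = 53.64 ms.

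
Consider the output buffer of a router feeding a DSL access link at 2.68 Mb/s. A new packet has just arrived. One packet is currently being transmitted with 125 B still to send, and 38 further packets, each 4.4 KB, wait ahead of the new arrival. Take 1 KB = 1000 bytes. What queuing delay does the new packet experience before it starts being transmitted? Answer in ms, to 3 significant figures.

Each queued packet: L/R = 35200/2680000 = 13.1343 ms.
38 queued → 499.104 ms.
Plus remaining 1000 bits of current packet: 0.373134 ms.
Queuing delay = 499 ms.

499 ms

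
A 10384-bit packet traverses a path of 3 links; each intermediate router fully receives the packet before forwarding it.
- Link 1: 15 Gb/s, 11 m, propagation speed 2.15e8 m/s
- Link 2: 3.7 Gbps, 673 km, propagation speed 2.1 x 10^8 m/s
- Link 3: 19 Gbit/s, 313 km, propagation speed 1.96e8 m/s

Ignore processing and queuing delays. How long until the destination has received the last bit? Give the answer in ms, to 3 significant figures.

4.81 ms

Transmission delays (L/R per hop): 0.000692267, 0.00280649, 0.000546526 ms; sum = 0.00404528 ms.
Propagation delays (d/s per hop): 5.11628e-05, 3.20476, 1.59694 ms; sum = 4.80175 ms.
End-to-end = 4.81 ms.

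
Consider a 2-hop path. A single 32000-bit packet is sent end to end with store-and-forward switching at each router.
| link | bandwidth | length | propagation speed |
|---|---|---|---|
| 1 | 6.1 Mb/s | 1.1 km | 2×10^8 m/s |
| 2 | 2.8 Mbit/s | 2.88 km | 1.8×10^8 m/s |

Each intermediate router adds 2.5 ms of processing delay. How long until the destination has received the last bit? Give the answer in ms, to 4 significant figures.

Transmission delays (L/R per hop): 5.2459, 11.4286 ms; sum = 16.6745 ms.
Propagation delays (d/s per hop): 0.0055, 0.016 ms; sum = 0.0215 ms.
Processing at 1 router(s): 1 × 2.5 ms = 2.5 ms.
End-to-end = 19.20 ms.

19.20 ms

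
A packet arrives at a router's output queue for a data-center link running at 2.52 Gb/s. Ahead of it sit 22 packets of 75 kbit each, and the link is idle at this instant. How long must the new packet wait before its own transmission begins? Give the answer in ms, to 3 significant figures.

Each queued packet: L/R = 75000/2520000000 = 0.0297619 ms.
22 queued → 0.654762 ms.
Queuing delay = 0.655 ms.

0.655 ms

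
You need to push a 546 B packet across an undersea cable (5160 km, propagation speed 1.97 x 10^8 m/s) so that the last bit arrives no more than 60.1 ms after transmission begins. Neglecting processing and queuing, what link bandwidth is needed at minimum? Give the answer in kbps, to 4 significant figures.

128.8 kbps

L = 4368 bits.
Propagation delay = 5160000 / 197000000 = 26.1929 ms.
Transmission budget = 60.1 − 26.1929 = 33.9071 ms.
R ≥ L / t_tx = 4368 bits / 0.0339071 s = 128.8 kbps.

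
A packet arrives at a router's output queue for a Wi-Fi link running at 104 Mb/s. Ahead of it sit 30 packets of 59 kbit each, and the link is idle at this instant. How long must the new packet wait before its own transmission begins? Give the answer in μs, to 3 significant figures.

Each queued packet: L/R = 59000/104000000 = 567.308 μs.
30 queued → 17019.2 μs.
Queuing delay = 17000 μs.

17000 μs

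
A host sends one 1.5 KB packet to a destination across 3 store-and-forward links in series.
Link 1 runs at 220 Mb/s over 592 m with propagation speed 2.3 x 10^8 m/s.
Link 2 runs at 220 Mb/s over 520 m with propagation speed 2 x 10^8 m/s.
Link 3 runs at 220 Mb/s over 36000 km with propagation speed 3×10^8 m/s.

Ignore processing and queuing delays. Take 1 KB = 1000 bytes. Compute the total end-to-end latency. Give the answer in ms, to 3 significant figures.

120 ms

L = 12000 bits.
Transmission delay per hop = L/R = 12000/220000000 = 0.0545455 ms; 3 hops → 0.163636 ms.
Propagation delays (d/s per hop): 0.00257391, 0.0026, 120 ms; sum = 120.005 ms.
End-to-end = 120 ms.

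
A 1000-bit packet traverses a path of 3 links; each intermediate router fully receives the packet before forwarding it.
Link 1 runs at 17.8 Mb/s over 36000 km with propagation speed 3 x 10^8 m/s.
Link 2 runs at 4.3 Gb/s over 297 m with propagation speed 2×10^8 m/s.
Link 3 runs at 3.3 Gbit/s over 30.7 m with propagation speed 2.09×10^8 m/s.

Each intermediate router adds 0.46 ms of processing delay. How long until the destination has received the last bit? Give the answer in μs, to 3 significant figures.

121000 μs

Transmission delays (L/R per hop): 56.1798, 0.232558, 0.30303 μs; sum = 56.7154 μs.
Propagation delays (d/s per hop): 120000, 1.485, 0.14689 μs; sum = 120002 μs.
Processing at 2 router(s): 2 × 0.46 ms = 920 μs.
End-to-end = 121000 μs.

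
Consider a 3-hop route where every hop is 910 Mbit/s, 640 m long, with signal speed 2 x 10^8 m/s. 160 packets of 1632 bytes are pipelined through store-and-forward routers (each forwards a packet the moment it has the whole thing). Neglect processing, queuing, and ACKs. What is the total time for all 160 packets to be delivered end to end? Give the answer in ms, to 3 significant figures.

2.33 ms

Per-hop transmission t_tx = L/R = 13056/910000000 = 0.0143473 ms.
Per-hop propagation t_prop = 640/200000000 = 0.0032 ms.
Pipeline fill: first packet needs 3·t_tx to clear all hops; remaining 159 packets each add one t_tx.
Total = (3+160-1)·t_tx + 3·t_prop = 162·0.0143473 + 3·0.0032 = 2.33 ms.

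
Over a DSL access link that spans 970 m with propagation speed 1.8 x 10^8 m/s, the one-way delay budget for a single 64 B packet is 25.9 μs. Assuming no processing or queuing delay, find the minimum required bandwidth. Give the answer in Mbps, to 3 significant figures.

25.0 Mbps

L = 512 bits.
Propagation delay = 970 / 180000000 = 5.38889 μs.
Transmission budget = 25.9 − 5.38889 = 20.5111 μs.
R ≥ L / t_tx = 512 bits / 2.05111e-05 s = 25.0 Mbps.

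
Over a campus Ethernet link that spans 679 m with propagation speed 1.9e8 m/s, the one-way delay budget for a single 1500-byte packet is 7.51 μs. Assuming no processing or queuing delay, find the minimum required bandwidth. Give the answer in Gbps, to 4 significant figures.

L = 12000 bits.
Propagation delay = 679 / 190000000 = 3.57368 μs.
Transmission budget = 7.51 − 3.57368 = 3.93632 μs.
R ≥ L / t_tx = 12000 bits / 3.93632e-06 s = 3.049 Gbps.

3.049 Gbps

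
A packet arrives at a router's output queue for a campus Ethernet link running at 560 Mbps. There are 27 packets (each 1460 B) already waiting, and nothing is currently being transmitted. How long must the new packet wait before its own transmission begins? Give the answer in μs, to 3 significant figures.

Each queued packet: L/R = 11680/560000000 = 20.8571 μs.
27 queued → 563.143 μs.
Queuing delay = 563 μs.

563 μs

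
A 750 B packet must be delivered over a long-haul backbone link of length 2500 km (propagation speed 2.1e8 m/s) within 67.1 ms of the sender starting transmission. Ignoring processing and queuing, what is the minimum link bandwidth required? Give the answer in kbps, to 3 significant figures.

109 kbps

L = 6000 bits.
Propagation delay = 2500000 / 210000000 = 11.9048 ms.
Transmission budget = 67.1 − 11.9048 = 55.1952 ms.
R ≥ L / t_tx = 6000 bits / 0.0551952 s = 109 kbps.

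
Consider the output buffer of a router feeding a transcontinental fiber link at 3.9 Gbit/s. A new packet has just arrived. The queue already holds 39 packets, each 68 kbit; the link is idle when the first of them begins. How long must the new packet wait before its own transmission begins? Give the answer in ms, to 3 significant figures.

0.680 ms

Each queued packet: L/R = 68000/3900000000 = 0.0174359 ms.
39 queued → 0.68 ms.
Queuing delay = 0.680 ms.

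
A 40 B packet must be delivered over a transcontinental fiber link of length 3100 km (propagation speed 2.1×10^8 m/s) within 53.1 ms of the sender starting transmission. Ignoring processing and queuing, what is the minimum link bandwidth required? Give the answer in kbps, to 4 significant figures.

L = 320 bits.
Propagation delay = 3100000 / 210000000 = 14.7619 ms.
Transmission budget = 53.1 − 14.7619 = 38.3381 ms.
R ≥ L / t_tx = 320 bits / 0.0383381 s = 8.347 kbps.

8.347 kbps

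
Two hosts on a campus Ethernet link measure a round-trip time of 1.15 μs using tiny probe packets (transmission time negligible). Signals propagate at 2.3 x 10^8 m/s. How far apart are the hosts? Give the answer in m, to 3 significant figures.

132 m

One-way propagation = RTT/2 = 0.575 μs.
d = s × t = 2.3e+08 × 5.75e-07 = 132 m.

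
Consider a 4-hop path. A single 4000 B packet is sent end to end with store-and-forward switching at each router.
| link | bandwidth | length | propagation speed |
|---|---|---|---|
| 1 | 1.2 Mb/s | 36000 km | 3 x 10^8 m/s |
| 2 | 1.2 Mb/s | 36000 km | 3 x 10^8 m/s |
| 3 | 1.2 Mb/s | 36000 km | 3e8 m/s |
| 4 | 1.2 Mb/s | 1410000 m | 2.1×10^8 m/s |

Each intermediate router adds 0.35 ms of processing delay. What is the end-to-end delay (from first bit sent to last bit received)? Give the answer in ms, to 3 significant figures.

L = 4000 × 8 = 32000 bits.
Transmission delay per hop = L/R = 32000/1200000 = 26.6667 ms; 4 hops → 106.667 ms.
Propagation delays (d/s per hop): 120, 120, 120, 6.71429 ms; sum = 366.714 ms.
Processing at 3 router(s): 3 × 0.35 ms = 1.05 ms.
End-to-end = 474 ms.

474 ms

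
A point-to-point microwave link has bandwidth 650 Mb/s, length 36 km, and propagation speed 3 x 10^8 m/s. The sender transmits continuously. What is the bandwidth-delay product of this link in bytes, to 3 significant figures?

Propagation delay = 36000 / 300000000 = 0.00012 s.
BDP = R × t_prop = 650000000 × 0.00012 = 78000 bits.
In bytes: 78000/8 = 9750 bytes.

9750 bytes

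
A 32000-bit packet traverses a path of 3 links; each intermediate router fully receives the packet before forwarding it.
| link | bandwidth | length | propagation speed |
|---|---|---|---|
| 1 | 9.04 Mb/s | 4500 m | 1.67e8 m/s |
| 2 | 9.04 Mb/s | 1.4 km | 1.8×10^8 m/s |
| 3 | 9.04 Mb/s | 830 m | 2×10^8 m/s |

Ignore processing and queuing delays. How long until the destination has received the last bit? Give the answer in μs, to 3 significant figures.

10700 μs

Transmission delay per hop = L/R = 32000/9040000 = 3539.82 μs; 3 hops → 10619.5 μs.
Propagation delays (d/s per hop): 26.9461, 7.77778, 4.15 μs; sum = 38.8739 μs.
End-to-end = 10700 μs.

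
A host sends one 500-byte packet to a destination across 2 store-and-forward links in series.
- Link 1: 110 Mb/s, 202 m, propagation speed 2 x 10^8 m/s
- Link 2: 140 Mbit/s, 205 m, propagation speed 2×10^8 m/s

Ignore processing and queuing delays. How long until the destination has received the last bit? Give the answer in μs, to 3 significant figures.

L = 500 × 8 = 4000 bits.
Transmission delays (L/R per hop): 36.3636, 28.5714 μs; sum = 64.9351 μs.
Propagation delays (d/s per hop): 1.01, 1.025 μs; sum = 2.035 μs.
End-to-end = 67.0 μs.

67.0 μs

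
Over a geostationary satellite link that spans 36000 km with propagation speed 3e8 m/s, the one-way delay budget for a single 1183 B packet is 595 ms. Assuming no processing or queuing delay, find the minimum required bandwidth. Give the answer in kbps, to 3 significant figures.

19.9 kbps

L = 9464 bits.
Propagation delay = 36000000 / 300000000 = 120 ms.
Transmission budget = 595 − 120 = 475 ms.
R ≥ L / t_tx = 9464 bits / 0.475 s = 19.9 kbps.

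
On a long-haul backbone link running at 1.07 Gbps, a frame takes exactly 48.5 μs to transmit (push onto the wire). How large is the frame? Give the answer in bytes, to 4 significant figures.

L = R × t_tx = 1.07e+09 b/s × 4.85e-05 s = 51895 bits.
In bytes: 51895 / 8 = 6487 bytes.

6487 bytes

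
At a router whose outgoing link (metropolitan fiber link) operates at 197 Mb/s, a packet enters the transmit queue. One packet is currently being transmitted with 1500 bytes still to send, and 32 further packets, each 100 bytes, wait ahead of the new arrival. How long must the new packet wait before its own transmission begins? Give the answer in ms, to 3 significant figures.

0.191 ms

Each queued packet: L/R = 800/197000000 = 0.00406091 ms.
32 queued → 0.129949 ms.
Plus remaining 12000 bits of current packet: 0.0609137 ms.
Queuing delay = 0.191 ms.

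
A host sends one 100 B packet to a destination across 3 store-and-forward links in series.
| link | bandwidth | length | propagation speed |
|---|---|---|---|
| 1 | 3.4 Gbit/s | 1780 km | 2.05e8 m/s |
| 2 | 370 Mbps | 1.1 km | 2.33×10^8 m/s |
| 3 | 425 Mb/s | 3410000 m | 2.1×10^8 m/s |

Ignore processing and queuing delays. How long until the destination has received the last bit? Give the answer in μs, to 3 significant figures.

24900 μs

L = 100 × 8 = 800 bits.
Transmission delays (L/R per hop): 0.235294, 2.16216, 1.88235 μs; sum = 4.27981 μs.
Propagation delays (d/s per hop): 8682.93, 4.72103, 16238.1 μs; sum = 24925.7 μs.
End-to-end = 24900 μs.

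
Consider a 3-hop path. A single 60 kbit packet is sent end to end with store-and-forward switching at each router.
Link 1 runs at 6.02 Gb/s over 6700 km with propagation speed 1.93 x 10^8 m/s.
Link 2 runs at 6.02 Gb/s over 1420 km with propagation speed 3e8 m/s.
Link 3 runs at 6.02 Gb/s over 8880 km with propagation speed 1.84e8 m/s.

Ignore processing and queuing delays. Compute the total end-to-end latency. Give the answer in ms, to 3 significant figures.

L = 60000 bits.
Transmission delay per hop = L/R = 60000/6020000000 = 0.00996678 ms; 3 hops → 0.0299003 ms.
Propagation delays (d/s per hop): 34.715, 4.73333, 48.2609 ms; sum = 87.7092 ms.
End-to-end = 87.7 ms.

87.7 ms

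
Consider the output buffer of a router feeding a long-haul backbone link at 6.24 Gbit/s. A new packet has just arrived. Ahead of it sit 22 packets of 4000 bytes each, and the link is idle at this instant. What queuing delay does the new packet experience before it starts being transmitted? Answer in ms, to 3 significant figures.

0.113 ms

Each queued packet: L/R = 32000/6240000000 = 0.00512821 ms.
22 queued → 0.112821 ms.
Queuing delay = 0.113 ms.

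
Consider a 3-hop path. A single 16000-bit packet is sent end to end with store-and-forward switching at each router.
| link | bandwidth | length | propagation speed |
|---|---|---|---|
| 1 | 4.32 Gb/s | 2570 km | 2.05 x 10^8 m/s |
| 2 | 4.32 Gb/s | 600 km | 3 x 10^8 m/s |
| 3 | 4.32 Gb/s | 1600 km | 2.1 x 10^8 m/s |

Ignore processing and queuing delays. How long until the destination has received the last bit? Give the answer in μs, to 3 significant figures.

Transmission delay per hop = L/R = 16000/4320000000 = 3.7037 μs; 3 hops → 11.1111 μs.
Propagation delays (d/s per hop): 12536.6, 2000, 7619.05 μs; sum = 22155.6 μs.
End-to-end = 22200 μs.

22200 μs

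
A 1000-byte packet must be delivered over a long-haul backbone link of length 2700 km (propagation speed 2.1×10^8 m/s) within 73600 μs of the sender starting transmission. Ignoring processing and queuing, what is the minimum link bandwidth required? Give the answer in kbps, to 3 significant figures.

L = 8000 bits.
Propagation delay = 2700000 / 210000000 = 12857.1 μs.
Transmission budget = 73600 − 12857.1 = 60742.9 μs.
R ≥ L / t_tx = 8000 bits / 0.0607429 s = 132 kbps.

132 kbps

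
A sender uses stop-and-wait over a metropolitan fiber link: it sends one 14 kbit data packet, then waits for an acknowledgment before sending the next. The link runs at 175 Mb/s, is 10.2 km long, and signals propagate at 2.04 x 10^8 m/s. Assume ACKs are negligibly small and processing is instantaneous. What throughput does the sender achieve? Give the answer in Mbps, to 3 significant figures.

t_tx = L/R = 14000/175000000 = 8e-05 s.
t_prop = 10200/204000000 = 5e-05 s; RTT = 0.0001 s.
Cycle = t_tx + RTT = 0.00018 s.
Throughput = L / cycle = 14000 / 0.00018 = 77.8 Mbps.

77.8 Mbps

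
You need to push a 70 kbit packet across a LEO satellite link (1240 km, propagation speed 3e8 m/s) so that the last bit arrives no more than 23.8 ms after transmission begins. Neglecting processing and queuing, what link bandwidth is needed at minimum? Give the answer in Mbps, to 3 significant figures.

3.56 Mbps

Propagation delay = 1240000 / 300000000 = 4.13333 ms.
Transmission budget = 23.8 − 4.13333 = 19.6667 ms.
R ≥ L / t_tx = 70000 bits / 0.0196667 s = 3.56 Mbps.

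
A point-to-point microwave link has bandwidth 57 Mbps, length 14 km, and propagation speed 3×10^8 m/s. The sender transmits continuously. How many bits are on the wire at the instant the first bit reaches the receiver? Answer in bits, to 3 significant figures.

Propagation delay = 14000 / 300000000 = 4.66667e-05 s.
BDP = R × t_prop = 57000000 × 4.66667e-05 = 2660 bits.

2660 bits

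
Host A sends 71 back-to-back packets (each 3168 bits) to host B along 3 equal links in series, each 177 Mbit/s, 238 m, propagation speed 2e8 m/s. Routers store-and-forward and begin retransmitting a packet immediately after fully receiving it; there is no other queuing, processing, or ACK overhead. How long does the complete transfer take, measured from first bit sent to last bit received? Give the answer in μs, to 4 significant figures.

1310 μs

Per-hop transmission t_tx = L/R = 3168/177000000 = 17.8983 μs.
Per-hop propagation t_prop = 238/200000000 = 1.19 μs.
Pipeline fill: first packet needs 3·t_tx to clear all hops; remaining 70 packets each add one t_tx.
Total = (3+71-1)·t_tx + 3·t_prop = 73·17.8983 + 3·1.19 = 1310 μs.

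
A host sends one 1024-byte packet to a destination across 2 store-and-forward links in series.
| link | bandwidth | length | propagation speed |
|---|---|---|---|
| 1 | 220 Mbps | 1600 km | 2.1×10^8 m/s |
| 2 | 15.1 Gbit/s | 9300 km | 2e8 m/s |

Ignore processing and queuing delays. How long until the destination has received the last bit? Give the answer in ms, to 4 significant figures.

L = 1024 × 8 = 8192 bits.
Transmission delays (L/R per hop): 0.0372364, 0.000542517 ms; sum = 0.0377789 ms.
Propagation delays (d/s per hop): 7.61905, 46.5 ms; sum = 54.119 ms.
End-to-end = 54.16 ms.

54.16 ms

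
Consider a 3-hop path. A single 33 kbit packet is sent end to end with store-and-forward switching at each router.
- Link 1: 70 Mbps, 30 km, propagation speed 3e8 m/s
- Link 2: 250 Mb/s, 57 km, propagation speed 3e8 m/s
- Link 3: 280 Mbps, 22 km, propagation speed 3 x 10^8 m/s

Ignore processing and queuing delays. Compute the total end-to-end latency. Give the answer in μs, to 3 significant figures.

L = 33000 bits.
Transmission delays (L/R per hop): 471.429, 132, 117.857 μs; sum = 721.286 μs.
Propagation delays (d/s per hop): 100, 190, 73.3333 μs; sum = 363.333 μs.
End-to-end = 1080 μs.

1080 μs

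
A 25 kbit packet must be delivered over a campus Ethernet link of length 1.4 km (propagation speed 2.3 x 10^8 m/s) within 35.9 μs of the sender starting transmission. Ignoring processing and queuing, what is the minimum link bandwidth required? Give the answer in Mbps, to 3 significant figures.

839 Mbps

Propagation delay = 1400 / 2.3e+08 = 6.08696 μs.
Transmission budget = 35.9 − 6.08696 = 29.813 μs.
R ≥ L / t_tx = 25000 bits / 2.9813e-05 s = 839 Mbps.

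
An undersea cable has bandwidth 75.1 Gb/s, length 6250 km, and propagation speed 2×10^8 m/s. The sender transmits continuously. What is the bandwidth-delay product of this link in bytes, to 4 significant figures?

Propagation delay = 6250000 / 200000000 = 0.03125 s.
BDP = R × t_prop = 75100000000 × 0.03125 = 2346880000 bits.
In bytes: 2346880000/8 = 293400000 bytes.

293400000 bytes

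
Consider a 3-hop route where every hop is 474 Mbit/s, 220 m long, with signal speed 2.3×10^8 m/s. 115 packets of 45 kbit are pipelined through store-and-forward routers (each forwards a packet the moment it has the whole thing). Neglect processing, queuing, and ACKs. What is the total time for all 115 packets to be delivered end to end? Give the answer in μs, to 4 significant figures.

Per-hop transmission t_tx = L/R = 45000/474000000 = 94.9367 μs.
Per-hop propagation t_prop = 220/2.3e+08 = 0.956522 μs.
Pipeline fill: first packet needs 3·t_tx to clear all hops; remaining 114 packets each add one t_tx.
Total = (3+115-1)·t_tx + 3·t_prop = 117·94.9367 + 3·0.956522 = 11110 μs.

11110 μs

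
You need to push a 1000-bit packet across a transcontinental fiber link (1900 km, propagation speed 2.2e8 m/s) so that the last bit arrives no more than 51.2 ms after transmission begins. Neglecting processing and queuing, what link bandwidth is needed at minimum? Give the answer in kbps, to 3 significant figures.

23.5 kbps

Propagation delay = 1900000 / 2.2e+08 = 8.63636 ms.
Transmission budget = 51.2 − 8.63636 = 42.5636 ms.
R ≥ L / t_tx = 1000 bits / 0.0425636 s = 23.5 kbps.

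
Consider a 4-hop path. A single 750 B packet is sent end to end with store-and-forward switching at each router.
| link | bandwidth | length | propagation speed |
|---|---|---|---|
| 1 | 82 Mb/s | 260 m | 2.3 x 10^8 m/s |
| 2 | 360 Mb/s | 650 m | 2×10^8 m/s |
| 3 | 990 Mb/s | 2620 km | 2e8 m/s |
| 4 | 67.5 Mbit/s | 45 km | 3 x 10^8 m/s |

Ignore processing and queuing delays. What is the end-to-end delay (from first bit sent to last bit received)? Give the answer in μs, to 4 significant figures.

13440 μs

L = 750 × 8 = 6000 bits.
Transmission delays (L/R per hop): 73.1707, 16.6667, 6.06061, 88.8889 μs; sum = 184.787 μs.
Propagation delays (d/s per hop): 1.13043, 3.25, 13100, 150 μs; sum = 13254.4 μs.
End-to-end = 13440 μs.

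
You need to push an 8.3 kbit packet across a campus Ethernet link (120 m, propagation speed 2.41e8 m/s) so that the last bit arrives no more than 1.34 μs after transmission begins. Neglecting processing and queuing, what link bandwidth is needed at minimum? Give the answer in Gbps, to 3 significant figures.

Propagation delay = 120 / 241000000 = 0.497925 μs.
Transmission budget = 1.34 − 0.497925 = 0.842075 μs.
R ≥ L / t_tx = 8300 bits / 8.42075e-07 s = 9.86 Gbps.

9.86 Gbps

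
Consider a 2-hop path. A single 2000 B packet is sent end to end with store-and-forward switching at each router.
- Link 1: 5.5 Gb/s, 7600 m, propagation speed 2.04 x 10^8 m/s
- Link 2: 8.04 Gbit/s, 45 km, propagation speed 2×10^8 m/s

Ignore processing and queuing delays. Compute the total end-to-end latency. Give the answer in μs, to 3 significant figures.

L = 2000 × 8 = 16000 bits.
Transmission delays (L/R per hop): 2.90909, 1.99005 μs; sum = 4.89914 μs.
Propagation delays (d/s per hop): 37.2549, 225 μs; sum = 262.255 μs.
End-to-end = 267 μs.

267 μs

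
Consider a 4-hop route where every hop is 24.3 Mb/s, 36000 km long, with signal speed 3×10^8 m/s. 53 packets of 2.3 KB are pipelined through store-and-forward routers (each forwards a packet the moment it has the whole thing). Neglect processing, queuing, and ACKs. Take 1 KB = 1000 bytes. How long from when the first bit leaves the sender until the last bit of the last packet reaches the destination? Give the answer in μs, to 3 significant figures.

Per-hop transmission t_tx = L/R = 18400/24300000 = 757.202 μs.
Per-hop propagation t_prop = 36000000/300000000 = 120000 μs.
Pipeline fill: first packet needs 4·t_tx to clear all hops; remaining 52 packets each add one t_tx.
Total = (4+53-1)·t_tx + 4·t_prop = 56·757.202 + 4·120000 = 522000 μs.

522000 μs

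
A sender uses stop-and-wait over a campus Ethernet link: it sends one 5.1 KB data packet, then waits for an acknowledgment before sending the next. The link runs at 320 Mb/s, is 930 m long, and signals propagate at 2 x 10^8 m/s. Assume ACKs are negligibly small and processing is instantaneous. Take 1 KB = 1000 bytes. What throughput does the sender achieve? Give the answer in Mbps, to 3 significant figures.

298 Mbps

t_tx = L/R = 40800/320000000 = 0.0001275 s.
t_prop = 930/200000000 = 4.65e-06 s; RTT = 9.3e-06 s.
Cycle = t_tx + RTT = 0.0001368 s.
Throughput = L / cycle = 40800 / 0.0001368 = 298 Mbps.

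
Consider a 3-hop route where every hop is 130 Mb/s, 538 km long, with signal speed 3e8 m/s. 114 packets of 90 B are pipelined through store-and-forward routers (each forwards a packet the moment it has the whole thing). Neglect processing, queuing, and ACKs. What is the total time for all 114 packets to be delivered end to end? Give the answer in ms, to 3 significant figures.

Per-hop transmission t_tx = L/R = 720/130000000 = 0.00553846 ms.
Per-hop propagation t_prop = 538000/300000000 = 1.79333 ms.
Pipeline fill: first packet needs 3·t_tx to clear all hops; remaining 113 packets each add one t_tx.
Total = (3+114-1)·t_tx + 3·t_prop = 116·0.00553846 + 3·1.79333 = 6.02 ms.

6.02 ms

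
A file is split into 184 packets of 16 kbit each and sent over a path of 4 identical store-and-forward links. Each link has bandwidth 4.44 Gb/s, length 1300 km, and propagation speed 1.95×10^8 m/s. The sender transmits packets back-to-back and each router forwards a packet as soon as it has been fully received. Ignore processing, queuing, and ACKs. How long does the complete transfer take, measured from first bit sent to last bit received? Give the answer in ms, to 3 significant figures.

27.3 ms

Per-hop transmission t_tx = L/R = 16000/4440000000 = 0.0036036 ms.
Per-hop propagation t_prop = 1300000/195000000 = 6.66667 ms.
Pipeline fill: first packet needs 4·t_tx to clear all hops; remaining 183 packets each add one t_tx.
Total = (4+184-1)·t_tx + 4·t_prop = 187·0.0036036 + 4·6.66667 = 27.3 ms.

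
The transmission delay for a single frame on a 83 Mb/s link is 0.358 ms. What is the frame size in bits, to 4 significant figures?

29710 bits

L = R × t_tx = 83000000 b/s × 0.000358 s = 29714 bits.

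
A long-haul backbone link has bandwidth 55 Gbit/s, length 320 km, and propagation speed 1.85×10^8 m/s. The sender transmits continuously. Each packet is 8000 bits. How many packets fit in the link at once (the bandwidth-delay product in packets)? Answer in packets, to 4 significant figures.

11890 packets

Propagation delay = 320000 / 185000000 = 0.00172973 s.
BDP = R × t_prop = 55000000000 × 0.00172973 = 95135100 bits.
In packets of 8000 bits: 11890 packets.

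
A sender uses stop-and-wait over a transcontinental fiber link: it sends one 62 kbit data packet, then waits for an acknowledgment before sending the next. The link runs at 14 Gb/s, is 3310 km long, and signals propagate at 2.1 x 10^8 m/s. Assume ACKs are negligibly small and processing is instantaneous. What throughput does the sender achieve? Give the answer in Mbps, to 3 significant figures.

1.97 Mbps

t_tx = L/R = 62000/14000000000 = 4.42857e-06 s.
t_prop = 3310000/210000000 = 0.0157619 s; RTT = 0.0315238 s.
Cycle = t_tx + RTT = 0.0315282 s.
Throughput = L / cycle = 62000 / 0.0315282 = 1.97 Mbps.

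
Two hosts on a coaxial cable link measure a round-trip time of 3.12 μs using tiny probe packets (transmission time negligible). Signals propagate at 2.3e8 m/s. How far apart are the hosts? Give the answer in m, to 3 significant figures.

One-way propagation = RTT/2 = 1.56 μs.
d = s × t = 2.3e+08 × 1.56e-06 = 359 m.

359 m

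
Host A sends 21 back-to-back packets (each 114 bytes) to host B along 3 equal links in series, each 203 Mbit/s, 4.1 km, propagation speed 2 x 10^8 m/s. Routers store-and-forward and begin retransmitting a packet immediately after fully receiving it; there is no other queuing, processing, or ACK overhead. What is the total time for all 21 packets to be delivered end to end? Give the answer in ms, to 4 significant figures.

0.1648 ms

Per-hop transmission t_tx = L/R = 912/203000000 = 0.00449261 ms.
Per-hop propagation t_prop = 4100/200000000 = 0.0205 ms.
Pipeline fill: first packet needs 3·t_tx to clear all hops; remaining 20 packets each add one t_tx.
Total = (3+21-1)·t_tx + 3·t_prop = 23·0.00449261 + 3·0.0205 = 0.1648 ms.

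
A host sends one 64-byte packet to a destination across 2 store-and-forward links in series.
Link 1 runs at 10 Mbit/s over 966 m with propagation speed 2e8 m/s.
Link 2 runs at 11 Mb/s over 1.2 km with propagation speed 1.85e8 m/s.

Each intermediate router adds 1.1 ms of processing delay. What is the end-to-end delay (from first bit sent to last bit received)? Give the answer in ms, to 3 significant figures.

1.21 ms

L = 64 × 8 = 512 bits.
Transmission delays (L/R per hop): 0.0512, 0.0465455 ms; sum = 0.0977455 ms.
Propagation delays (d/s per hop): 0.00483, 0.00648649 ms; sum = 0.0113165 ms.
Processing at 1 router(s): 1 × 1.1 ms = 1.1 ms.
End-to-end = 1.21 ms.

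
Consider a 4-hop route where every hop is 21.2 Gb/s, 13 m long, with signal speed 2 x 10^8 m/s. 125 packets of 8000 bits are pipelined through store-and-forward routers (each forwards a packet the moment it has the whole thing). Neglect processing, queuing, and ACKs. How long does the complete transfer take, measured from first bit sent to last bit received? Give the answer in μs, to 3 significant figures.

Per-hop transmission t_tx = L/R = 8000/21200000000 = 0.377358 μs.
Per-hop propagation t_prop = 13/200000000 = 0.065 μs.
Pipeline fill: first packet needs 4·t_tx to clear all hops; remaining 124 packets each add one t_tx.
Total = (4+125-1)·t_tx + 4·t_prop = 128·0.377358 + 4·0.065 = 48.6 μs.

48.6 μs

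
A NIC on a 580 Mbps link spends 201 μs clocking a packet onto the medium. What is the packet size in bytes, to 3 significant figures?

L = R × t_tx = 580000000 b/s × 0.000201 s = 116580 bits.
In bytes: 116580 / 8 = 14600 bytes.

14600 bytes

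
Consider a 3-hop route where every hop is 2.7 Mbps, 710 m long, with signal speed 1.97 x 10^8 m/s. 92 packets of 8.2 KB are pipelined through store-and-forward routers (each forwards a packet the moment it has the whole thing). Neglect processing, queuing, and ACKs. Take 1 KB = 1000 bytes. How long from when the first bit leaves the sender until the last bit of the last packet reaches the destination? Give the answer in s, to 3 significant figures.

2.28 s

Per-hop transmission t_tx = L/R = 65600/2700000 = 0.0242963 s.
Per-hop propagation t_prop = 710/197000000 = 3.60406e-06 s.
Pipeline fill: first packet needs 3·t_tx to clear all hops; remaining 91 packets each add one t_tx.
Total = (3+92-1)·t_tx + 3·t_prop = 94·0.0242963 + 3·3.60406e-06 = 2.28 s.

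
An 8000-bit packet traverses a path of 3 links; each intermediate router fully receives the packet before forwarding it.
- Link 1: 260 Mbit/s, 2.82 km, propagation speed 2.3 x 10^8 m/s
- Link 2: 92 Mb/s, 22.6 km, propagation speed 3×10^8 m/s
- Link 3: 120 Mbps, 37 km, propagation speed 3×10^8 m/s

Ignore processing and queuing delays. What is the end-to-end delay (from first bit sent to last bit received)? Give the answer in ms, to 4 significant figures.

0.3953 ms

Transmission delays (L/R per hop): 0.0307692, 0.0869565, 0.0666667 ms; sum = 0.184392 ms.
Propagation delays (d/s per hop): 0.0122609, 0.0753333, 0.123333 ms; sum = 0.210928 ms.
End-to-end = 0.3953 ms.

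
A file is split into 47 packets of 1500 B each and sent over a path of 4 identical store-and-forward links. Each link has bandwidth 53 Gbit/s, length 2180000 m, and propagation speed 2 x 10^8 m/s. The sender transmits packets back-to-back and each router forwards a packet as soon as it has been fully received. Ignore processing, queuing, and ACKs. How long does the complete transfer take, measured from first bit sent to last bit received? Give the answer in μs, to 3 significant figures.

43600 μs

Per-hop transmission t_tx = L/R = 12000/53000000000 = 0.226415 μs.
Per-hop propagation t_prop = 2180000/200000000 = 10900 μs.
Pipeline fill: first packet needs 4·t_tx to clear all hops; remaining 46 packets each add one t_tx.
Total = (4+47-1)·t_tx + 4·t_prop = 50·0.226415 + 4·10900 = 43600 μs.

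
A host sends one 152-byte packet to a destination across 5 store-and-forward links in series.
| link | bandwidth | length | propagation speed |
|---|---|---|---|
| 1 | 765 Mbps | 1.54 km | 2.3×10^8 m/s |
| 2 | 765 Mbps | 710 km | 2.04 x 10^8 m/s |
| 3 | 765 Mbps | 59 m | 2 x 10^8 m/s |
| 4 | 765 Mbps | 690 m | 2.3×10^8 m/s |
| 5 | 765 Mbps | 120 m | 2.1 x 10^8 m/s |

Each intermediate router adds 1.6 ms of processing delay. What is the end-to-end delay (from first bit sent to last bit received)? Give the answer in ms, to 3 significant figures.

L = 152 × 8 = 1216 bits.
Transmission delay per hop = L/R = 1216/765000000 = 0.00158954 ms; 5 hops → 0.00794771 ms.
Propagation delays (d/s per hop): 0.00669565, 3.48039, 0.000295, 0.003, 0.000571429 ms; sum = 3.49095 ms.
Processing at 4 router(s): 4 × 1.6 ms = 6.4 ms.
End-to-end = 9.90 ms.

9.90 ms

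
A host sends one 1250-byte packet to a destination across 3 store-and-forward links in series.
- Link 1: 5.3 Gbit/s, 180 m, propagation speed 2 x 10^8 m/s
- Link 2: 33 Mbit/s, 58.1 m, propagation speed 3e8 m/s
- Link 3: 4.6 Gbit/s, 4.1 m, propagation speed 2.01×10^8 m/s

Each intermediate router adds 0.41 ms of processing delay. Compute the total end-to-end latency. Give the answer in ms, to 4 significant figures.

1.128 ms

L = 1250 × 8 = 10000 bits.
Transmission delays (L/R per hop): 0.00188679, 0.30303, 0.00217391 ms; sum = 0.307091 ms.
Propagation delays (d/s per hop): 0.0009, 0.000193667, 2.0398e-05 ms; sum = 0.00111406 ms.
Processing at 2 router(s): 2 × 0.41 ms = 0.82 ms.
End-to-end = 1.128 ms.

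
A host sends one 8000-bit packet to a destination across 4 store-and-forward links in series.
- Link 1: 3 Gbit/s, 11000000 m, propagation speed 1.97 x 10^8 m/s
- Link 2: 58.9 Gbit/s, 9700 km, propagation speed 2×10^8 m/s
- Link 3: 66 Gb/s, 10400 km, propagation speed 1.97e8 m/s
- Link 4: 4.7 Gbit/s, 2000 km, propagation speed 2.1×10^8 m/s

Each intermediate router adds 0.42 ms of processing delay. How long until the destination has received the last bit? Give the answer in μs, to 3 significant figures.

Transmission delays (L/R per hop): 2.66667, 0.135823, 0.121212, 1.70213 μs; sum = 4.62583 μs.
Propagation delays (d/s per hop): 55837.6, 48500, 52791.9, 9523.81 μs; sum = 166653 μs.
Processing at 3 router(s): 3 × 0.42 ms = 1260 μs.
End-to-end = 168000 μs.

168000 μs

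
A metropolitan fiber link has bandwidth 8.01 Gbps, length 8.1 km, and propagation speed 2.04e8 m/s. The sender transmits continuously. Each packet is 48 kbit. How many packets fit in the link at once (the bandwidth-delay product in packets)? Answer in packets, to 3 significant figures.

Propagation delay = 8100 / 204000000 = 3.97059e-05 s.
BDP = R × t_prop = 8010000000 × 3.97059e-05 = 318044 bits.
In packets of 48000 bits: 6.63 packets.

6.63 packets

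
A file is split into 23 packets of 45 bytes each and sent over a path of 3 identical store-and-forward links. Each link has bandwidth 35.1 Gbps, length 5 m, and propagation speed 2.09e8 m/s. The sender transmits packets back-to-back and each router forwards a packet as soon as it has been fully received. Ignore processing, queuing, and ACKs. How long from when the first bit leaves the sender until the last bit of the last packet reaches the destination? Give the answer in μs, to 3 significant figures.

0.328 μs

Per-hop transmission t_tx = L/R = 360/35100000000 = 0.0102564 μs.
Per-hop propagation t_prop = 5/209000000 = 0.0239234 μs.
Pipeline fill: first packet needs 3·t_tx to clear all hops; remaining 22 packets each add one t_tx.
Total = (3+23-1)·t_tx + 3·t_prop = 25·0.0102564 + 3·0.0239234 = 0.328 μs.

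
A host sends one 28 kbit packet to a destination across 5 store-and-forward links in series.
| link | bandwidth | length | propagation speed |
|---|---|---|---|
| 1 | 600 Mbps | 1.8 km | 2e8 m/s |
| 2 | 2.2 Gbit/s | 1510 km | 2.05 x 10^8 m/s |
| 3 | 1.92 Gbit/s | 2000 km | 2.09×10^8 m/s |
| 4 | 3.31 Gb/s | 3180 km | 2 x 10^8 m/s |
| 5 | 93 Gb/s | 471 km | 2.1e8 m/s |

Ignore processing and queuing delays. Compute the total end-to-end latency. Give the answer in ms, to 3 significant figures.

L = 28000 bits.
Transmission delays (L/R per hop): 0.0466667, 0.0127273, 0.0145833, 0.00845921, 0.000301075 ms; sum = 0.0827376 ms.
Propagation delays (d/s per hop): 0.009, 7.36585, 9.56938, 15.9, 2.24286 ms; sum = 35.0871 ms.
End-to-end = 35.2 ms.

35.2 ms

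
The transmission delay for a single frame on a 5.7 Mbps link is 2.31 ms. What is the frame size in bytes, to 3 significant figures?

L = R × t_tx = 5700000 b/s × 0.00231 s = 13167 bits.
In bytes: 13167 / 8 = 1650 bytes.

1650 bytes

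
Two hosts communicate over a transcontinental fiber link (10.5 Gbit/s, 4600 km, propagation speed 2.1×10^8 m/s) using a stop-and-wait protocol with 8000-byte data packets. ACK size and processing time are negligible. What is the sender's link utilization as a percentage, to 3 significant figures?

t_tx = L/R = 64000/10500000000 = 6.09524e-06 s.
t_prop = 4600000/210000000 = 0.0219048 s; RTT = 0.0438095 s.
Cycle = t_tx + RTT = 0.0438156 s.
Utilization = t_tx / cycle = 6.09524e-06/0.0438156 = 0.0139 %.

0.0139 %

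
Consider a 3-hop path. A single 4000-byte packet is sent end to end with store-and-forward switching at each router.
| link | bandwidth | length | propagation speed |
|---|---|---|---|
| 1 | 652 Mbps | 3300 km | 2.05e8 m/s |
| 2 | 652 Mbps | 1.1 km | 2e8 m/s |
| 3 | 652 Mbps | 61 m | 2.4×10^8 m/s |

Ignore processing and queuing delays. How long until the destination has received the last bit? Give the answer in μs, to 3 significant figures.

16300 μs

L = 4000 × 8 = 32000 bits.
Transmission delay per hop = L/R = 32000/652000000 = 49.0798 μs; 3 hops → 147.239 μs.
Propagation delays (d/s per hop): 16097.6, 5.5, 0.254167 μs; sum = 16103.3 μs.
End-to-end = 16300 μs.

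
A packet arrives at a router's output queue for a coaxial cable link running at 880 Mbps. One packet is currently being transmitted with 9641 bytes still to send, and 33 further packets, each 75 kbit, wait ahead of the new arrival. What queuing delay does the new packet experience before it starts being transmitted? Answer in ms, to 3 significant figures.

Each queued packet: L/R = 75000/880000000 = 0.0852273 ms.
33 queued → 2.8125 ms.
Plus remaining 77128 bits of current packet: 0.0876455 ms.
Queuing delay = 2.90 ms.

2.90 ms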